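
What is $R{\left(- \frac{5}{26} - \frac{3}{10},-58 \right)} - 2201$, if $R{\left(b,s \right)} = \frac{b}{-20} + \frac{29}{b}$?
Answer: $- \frac{23502769}{10400} \approx -2259.9$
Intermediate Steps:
$R{\left(b,s \right)} = \frac{29}{b} - \frac{b}{20}$ ($R{\left(b,s \right)} = b \left(- \frac{1}{20}\right) + \frac{29}{b} = - \frac{b}{20} + \frac{29}{b} = \frac{29}{b} - \frac{b}{20}$)
$R{\left(- \frac{5}{26} - \frac{3}{10},-58 \right)} - 2201 = \left(\frac{29}{- \frac{5}{26} - \frac{3}{10}} - \frac{- \frac{5}{26} - \frac{3}{10}}{20}\right) - 2201 = \left(\frac{29}{- \frac{32}{65}} - - \frac{8}{325}\right) - 2201 = \left(29 \left(- \frac{65}{32}\right) + \frac{8}{325}\right) - 2201 = \left(- \frac{1885}{32} + \frac{8}{325}\right) - 2201 = - \frac{612369}{10400} - 2201 = - \frac{23502769}{10400}$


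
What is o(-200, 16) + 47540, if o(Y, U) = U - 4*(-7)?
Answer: 47584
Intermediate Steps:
o(Y, U) = 28 + U (o(Y, U) = U + 28 = 28 + U)
o(-200, 16) + 47540 = (28 + 16) + 47540 = 44 + 47540 = 47584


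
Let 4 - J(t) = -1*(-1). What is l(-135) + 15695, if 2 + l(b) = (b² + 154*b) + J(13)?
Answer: 13131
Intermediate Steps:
J(t) = 3 (J(t) = 4 - (-1)*(-1) = 4 - 1*1 = 4 - 1 = 3)
l(b) = 1 + b² + 154*b (l(b) = -2 + ((b² + 154*b) + 3) = -2 + (3 + b² + 154*b) = 1 + b² + 154*b)
l(-135) + 15695 = (1 + (-135)² + 154*(-135)) + 15695 = (1 + 18225 - 20790) + 15695 = -2564 + 15695 = 13131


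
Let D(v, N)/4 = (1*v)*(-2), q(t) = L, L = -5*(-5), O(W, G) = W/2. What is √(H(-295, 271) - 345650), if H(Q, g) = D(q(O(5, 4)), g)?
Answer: 5*I*√13834 ≈ 588.09*I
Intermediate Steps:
O(W, G) = W/2 (O(W, G) = W*(½) = W/2)
L = 25
q(t) = 25
D(v, N) = -8*v (D(v, N) = 4*((1*v)*(-2)) = 4*(v*(-2)) = 4*(-2*v) = -8*v)
H(Q, g) = -200 (H(Q, g) = -8*25 = -200)
√(H(-295, 271) - 345650) = √(-200 - 345650) = √(-345850) = 5*I*√13834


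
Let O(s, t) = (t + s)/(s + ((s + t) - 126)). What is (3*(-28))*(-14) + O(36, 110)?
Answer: 33001/28 ≈ 1178.6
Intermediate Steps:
O(s, t) = (s + t)/(-126 + t + 2*s) (O(s, t) = (s + t)/(s + (-126 + s + t)) = (s + t)/(-126 + t + 2*s))
(3*(-28))*(-14) + O(36, 110) = (3*(-28))*(-14) + (36 + 110)/(-126 + 110 + 2*36) = -84*(-14) + 146/(-126 + 110 + 72) = 1176 + 146/56 = 1176 + (1/56)*146 = 1176 + 73/28 = 33001/28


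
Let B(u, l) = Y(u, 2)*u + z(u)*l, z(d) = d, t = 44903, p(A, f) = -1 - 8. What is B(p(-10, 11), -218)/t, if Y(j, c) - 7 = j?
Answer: 1980/44903 ≈ 0.044095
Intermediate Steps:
p(A, f) = -9
Y(j, c) = 7 + j
B(u, l) = l*u + u*(7 + u) (B(u, l) = (7 + u)*u + u*l = u*(7 + u) + l*u = l*u + u*(7 + u))
B(p(-10, 11), -218)/t = -9*(7 - 218 - 9)/44903 = -9*(-220)*(1/44903) = 1980*(1/44903) = 1980/44903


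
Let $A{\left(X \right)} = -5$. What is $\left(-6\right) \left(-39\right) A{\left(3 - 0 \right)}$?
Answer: $-1170$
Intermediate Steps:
$\left(-6\right) \left(-39\right) A{\left(3 - 0 \right)} = \left(-6\right) \left(-39\right) \left(-5\right) = 234 \left(-5\right) = -1170$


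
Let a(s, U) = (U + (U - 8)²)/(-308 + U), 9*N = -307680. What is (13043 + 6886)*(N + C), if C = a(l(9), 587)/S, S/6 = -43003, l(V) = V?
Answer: -8174200410401662/11997837 ≈ -6.8131e+8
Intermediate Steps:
N = -102560/3 (N = (⅑)*(-307680) = -102560/3 ≈ -34187.)
S = -258018 (S = 6*(-43003) = -258018)
a(s, U) = (U + (-8 + U)²)/(-308 + U)
C = -167914/35993511 (C = ((587 + (-8 + 587)²)/(-308 + 587))/(-258018) = ((587 + 579²)/279)*(-1/258018) = ((587 + 335241)/279)*(-1/258018) = ((1/279)*335828)*(-1/258018) = (335828/279)*(-1/258018) = -167914/35993511 ≈ -0.0046651)
(13043 + 6886)*(N + C) = (13043 + 6886)*(-102560/3 - 167914/35993511) = 19929*(-1230498330634/35993511) = -8174200410401662/11997837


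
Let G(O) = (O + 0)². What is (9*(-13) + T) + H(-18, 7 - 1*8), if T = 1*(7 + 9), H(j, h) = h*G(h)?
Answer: -102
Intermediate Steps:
G(O) = O²
H(j, h) = h³ (H(j, h) = h*h² = h³)
T = 16 (T = 1*16 = 16)
(9*(-13) + T) + H(-18, 7 - 1*8) = (9*(-13) + 16) + (7 - 1*8)³ = (-117 + 16) + (7 - 8)³ = -101 + (-1)³ = -101 - 1 = -102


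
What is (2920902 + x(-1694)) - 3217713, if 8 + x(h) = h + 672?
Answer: -297841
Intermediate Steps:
x(h) = 664 + h (x(h) = -8 + (h + 672) = -8 + (672 + h) = 664 + h)
(2920902 + x(-1694)) - 3217713 = (2920902 + (664 - 1694)) - 3217713 = (2920902 - 1030) - 3217713 = 2919872 - 3217713 = -297841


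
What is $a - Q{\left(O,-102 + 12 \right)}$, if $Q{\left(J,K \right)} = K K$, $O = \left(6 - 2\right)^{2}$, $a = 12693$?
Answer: $4593$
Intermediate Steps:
$O = 16$ ($O = 4^{2} = 16$)
$Q{\left(J,K \right)} = K^{2}$
$a - Q{\left(O,-102 + 12 \right)} = 12693 - \left(-102 + 12\right)^{2} = 12693 - \left(-90\right)^{2} = 12693 - 8100 = 4593$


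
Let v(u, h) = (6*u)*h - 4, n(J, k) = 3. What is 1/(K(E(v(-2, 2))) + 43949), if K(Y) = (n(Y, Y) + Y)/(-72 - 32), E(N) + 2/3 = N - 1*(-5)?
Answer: 156/6856075 ≈ 2.2754e-5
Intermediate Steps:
v(u, h) = -4 + 6*h*u (v(u, h) = 6*h*u - 4 = -4 + 6*h*u)
E(N) = 13/3 + N (E(N) = -⅔ + (N - 1*(-5)) = -⅔ + (N + 5) = -⅔ + (5 + N) = 13/3 + N)
K(Y) = -3/104 - Y/104 (K(Y) = (3 + Y)/(-72 - 32) = (3 + Y)/(-104) = (3 + Y)*(-1/104) = -3/104 - Y/104)
1/(K(E(v(-2, 2))) + 43949) = 1/((-3/104 - (13/3 + (-4 + 6*2*(-2)))/104) + 43949) = 1/((-3/104 - (13/3 + (-4 - 24))/104) + 43949) = 1/((-3/104 - (13/3 - 28)/104) + 43949) = 1/((-3/104 - 1/104*(-71/3)) + 43949) = 1/((-3/104 + 71/312) + 43949) = 1/(31/156 + 43949) = 1/(6856075/156) = 156/6856075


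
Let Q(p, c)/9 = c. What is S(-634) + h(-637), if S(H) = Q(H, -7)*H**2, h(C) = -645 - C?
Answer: -25323236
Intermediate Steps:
Q(p, c) = 9*c
S(H) = -63*H**2 (S(H) = (9*(-7))*H**2 = -63*H**2)
S(-634) + h(-637) = -63*(-634)**2 + (-645 - 1*(-637)) = -63*401956 + (-645 + 637) = -25323228 - 8 = -25323236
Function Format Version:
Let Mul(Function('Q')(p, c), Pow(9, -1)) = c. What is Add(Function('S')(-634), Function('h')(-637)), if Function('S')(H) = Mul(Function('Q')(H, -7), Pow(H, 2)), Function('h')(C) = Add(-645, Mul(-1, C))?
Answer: -25323236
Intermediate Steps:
Function('Q')(p, c) = Mul(9, c)
Function('S')(H) = Mul(-63, Pow(H, 2)) (Function('S')(H) = Mul(Mul(9, -7), Pow(H, 2)) = Mul(-63, Pow(H, 2)))
Add(Function('S')(-634), Function('h')(-637)) = Add(Mul(-63, Pow(-634, 2)), Add(-645, Mul(-1, -637))) = Add(Mul(-63, 401956), Add(-645, 637)) = Add(-25323228, -8) = -25323236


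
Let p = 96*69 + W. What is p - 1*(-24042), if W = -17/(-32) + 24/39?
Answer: 12757533/416 ≈ 30667.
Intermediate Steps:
W = 477/416 (W = -17*(-1/32) + 24*(1/39) = 17/32 + 8/13 = 477/416 ≈ 1.1466)
p = 2756061/416 (p = 96*69 + 477/416 = 6624 + 477/416 = 2756061/416 ≈ 6625.1)
p - 1*(-24042) = 2756061/416 - 1*(-24042) = 2756061/416 + 24042 = 12757533/416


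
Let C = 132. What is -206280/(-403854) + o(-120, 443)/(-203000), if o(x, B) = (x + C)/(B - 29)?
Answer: 8302767679/16255123500 ≈ 0.51078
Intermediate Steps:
o(x, B) = (132 + x)/(-29 + B) (o(x, B) = (x + 132)/(B - 29) = (132 + x)/(-29 + B))
-206280/(-403854) + o(-120, 443)/(-203000) = -206280/(-403854) + ((132 - 120)/(-29 + 443))/(-203000) = -206280*(-1/403854) + (12/414)*(-1/203000) = 34380/67309 + ((1/414)*12)*(-1/203000) = 34380/67309 + (2/69)*(-1/203000) = 34380/67309 - 1/7003500 = 8302767679/16255123500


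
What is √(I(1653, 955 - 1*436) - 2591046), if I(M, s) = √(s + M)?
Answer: √(-2591046 + 2*√543) ≈ 1609.7*I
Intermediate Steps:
I(M, s) = √(M + s)
√(I(1653, 955 - 1*436) - 2591046) = √(√(1653 + (955 - 1*436)) - 2591046) = √(√(1653 + (955 - 436)) - 2591046) = √(√(1653 + 519) - 2591046) = √(√2172 - 2591046) = √(2*√543 - 2591046) = √(-2591046 + 2*√543)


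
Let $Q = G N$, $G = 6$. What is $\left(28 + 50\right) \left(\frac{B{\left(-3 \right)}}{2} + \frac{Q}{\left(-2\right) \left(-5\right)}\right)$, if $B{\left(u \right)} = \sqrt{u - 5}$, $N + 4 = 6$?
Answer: $\frac{468}{5} + 78 i \sqrt{2} \approx 93.6 + 110.31 i$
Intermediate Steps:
$N = 2$ ($N = -4 + 6 = 2$)
$B{\left(u \right)} = \sqrt{-5 + u}$
$Q = 12$ ($Q = 6 \cdot 2 = 12$)
$\left(28 + 50\right) \left(\frac{B{\left(-3 \right)}}{2} + \frac{Q}{\left(-2\right) \left(-5\right)}\right) = \left(28 + 50\right) \left(\frac{\sqrt{-5 - 3}}{2} + \frac{12}{\left(-2\right) \left(-5\right)}\right) = 78 \left(\sqrt{-8} \cdot \frac{1}{2} + \frac{12}{10}\right) = 78 \left(2 i \sqrt{2} \cdot \frac{1}{2} + 12 \cdot \frac{1}{10}\right) = 78 \left(i \sqrt{2} + \frac{6}{5}\right) = 78 \left(\frac{6}{5} + i \sqrt{2}\right) = \frac{468}{5} + 78 i \sqrt{2}$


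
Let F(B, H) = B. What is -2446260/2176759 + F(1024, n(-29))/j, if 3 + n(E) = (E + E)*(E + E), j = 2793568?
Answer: -213486395452/190028883941 ≈ -1.1234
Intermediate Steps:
n(E) = -3 + 4*E² (n(E) = -3 + (E + E)*(E + E) = -3 + (2*E)*(2*E) = -3 + 4*E²)
-2446260/2176759 + F(1024, n(-29))/j = -2446260/2176759 + 1024/2793568 = -2446260*1/2176759 + 1024*(1/2793568) = -2446260/2176759 + 32/87299 = -213486395452/190028883941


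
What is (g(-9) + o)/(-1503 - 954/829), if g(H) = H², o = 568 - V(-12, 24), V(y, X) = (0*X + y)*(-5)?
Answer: -488281/1246941 ≈ -0.39158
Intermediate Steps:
V(y, X) = -5*y (V(y, X) = (0 + y)*(-5) = y*(-5) = -5*y)
o = 508 (o = 568 - (-5)*(-12) = 568 - 1*60 = 568 - 60 = 508)
(g(-9) + o)/(-1503 - 954/829) = ((-9)² + 508)/(-1503 - 954/829) = (81 + 508)/(-1503 - 954*1/829) = 589/(-1503 - 954/829) = 589/(-1246941/829) = 589*(-829/1246941) = -488281/1246941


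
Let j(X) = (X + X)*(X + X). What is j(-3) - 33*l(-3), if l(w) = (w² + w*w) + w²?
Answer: -855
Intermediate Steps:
j(X) = 4*X² (j(X) = (2*X)*(2*X) = 4*X²)
l(w) = 3*w² (l(w) = (w² + w²) + w² = 2*w² + w² = 3*w²)
j(-3) - 33*l(-3) = 4*(-3)² - 99*(-3)² = 4*9 - 99*9 = 36 - 33*27 = 36 - 891 = -855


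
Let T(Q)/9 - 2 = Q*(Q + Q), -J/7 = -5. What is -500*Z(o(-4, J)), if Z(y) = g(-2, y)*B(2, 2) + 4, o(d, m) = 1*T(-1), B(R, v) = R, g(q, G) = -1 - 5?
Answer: 4000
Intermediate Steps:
J = 35 (J = -7*(-5) = 35)
g(q, G) = -6
T(Q) = 18 + 18*Q**2 (T(Q) = 18 + 9*(Q*(Q + Q)) = 18 + 9*(Q*(2*Q)) = 18 + 9*(2*Q**2) = 18 + 18*Q**2)
o(d, m) = 36 (o(d, m) = 1*(18 + 18*(-1)**2) = 1*(18 + 18*1) = 1*(18 + 18) = 1*36 = 36)
Z(y) = -8 (Z(y) = -6*2 + 4 = -12 + 4 = -8)
-500*Z(o(-4, J)) = -500*(-8) = 4000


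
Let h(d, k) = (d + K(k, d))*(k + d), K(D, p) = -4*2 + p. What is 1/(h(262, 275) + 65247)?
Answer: 1/342339 ≈ 2.9211e-6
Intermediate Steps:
K(D, p) = -8 + p
h(d, k) = (-8 + 2*d)*(d + k) (h(d, k) = (d + (-8 + d))*(k + d) = (-8 + 2*d)*(d + k))
1/(h(262, 275) + 65247) = 1/((-8*262 - 8*275 + 2*262² + 2*262*275) + 65247) = 1/((-2096 - 2200 + 2*68644 + 144100) + 65247) = 1/((-2096 - 2200 + 137288 + 144100) + 65247) = 1/(277092 + 65247) = 1/342339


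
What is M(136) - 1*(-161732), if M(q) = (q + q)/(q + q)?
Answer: 161733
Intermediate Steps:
M(q) = 1 (M(q) = (2*q)/((2*q)) = (2*q)*(1/(2*q)) = 1)
M(136) - 1*(-161732) = 1 - 1*(-161732) = 1 + 161732 = 161733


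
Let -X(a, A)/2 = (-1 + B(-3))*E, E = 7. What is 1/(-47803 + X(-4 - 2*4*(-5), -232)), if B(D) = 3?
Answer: -1/47831 ≈ -2.0907e-5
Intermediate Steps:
X(a, A) = -28 (X(a, A) = -2*(-1 + 3)*7 = -4*7 = -2*14 = -28)
1/(-47803 + X(-4 - 2*4*(-5), -232)) = 1/(-47803 - 28) = 1/(-47831) = -1/47831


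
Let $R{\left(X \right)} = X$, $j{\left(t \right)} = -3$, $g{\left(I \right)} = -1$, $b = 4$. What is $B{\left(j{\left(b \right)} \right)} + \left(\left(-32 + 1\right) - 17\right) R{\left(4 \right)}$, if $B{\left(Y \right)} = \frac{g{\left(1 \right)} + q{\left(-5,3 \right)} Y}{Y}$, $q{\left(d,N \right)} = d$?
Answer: $- \frac{590}{3} \approx -196.67$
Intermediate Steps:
$B{\left(Y \right)} = \frac{-1 - 5 Y}{Y}$
$B{\left(j{\left(b \right)} \right)} + \left(\left(-32 + 1\right) - 17\right) R{\left(4 \right)} = \left(-5 - \frac{1}{-3}\right) + \left(\left(-32 + 1\right) - 17\right) 4 = \left(-5 - - \frac{1}{3}\right) + \left(-31 - 17\right) 4 = \left(-5 + \frac{1}{3}\right) - 192 = - \frac{14}{3} - 192 = - \frac{590}{3}$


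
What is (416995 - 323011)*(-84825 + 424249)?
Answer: 31900425216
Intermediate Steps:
(416995 - 323011)*(-84825 + 424249) = 93984*339424 = 31900425216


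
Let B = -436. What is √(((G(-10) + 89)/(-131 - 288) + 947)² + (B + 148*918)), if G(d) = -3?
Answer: √181152318957/419 ≈ 1015.8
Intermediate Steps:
√(((G(-10) + 89)/(-131 - 288) + 947)² + (B + 148*918)) = √(((-3 + 89)/(-131 - 288) + 947)² + (-436 + 148*918)) = √((86/(-419) + 947)² + (-436 + 135864)) = √((86*(-1/419) + 947)² + 135428) = √((-86/419 + 947)² + 135428) = √((396707/419)² + 135428) = √(157376443849/175561 + 135428) = √(181152318957/175561) = √181152318957/419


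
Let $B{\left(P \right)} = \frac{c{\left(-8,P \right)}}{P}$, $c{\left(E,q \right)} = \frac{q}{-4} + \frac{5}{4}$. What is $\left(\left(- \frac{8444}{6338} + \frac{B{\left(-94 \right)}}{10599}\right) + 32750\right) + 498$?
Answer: $\frac{139959326560943}{4209724952} \approx 33247.0$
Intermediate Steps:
$c{\left(E,q \right)} = \frac{5}{4} - \frac{q}{4}$ ($c{\left(E,q \right)} = q \left(- \frac{1}{4}\right) + 5 \cdot \frac{1}{4} = - \frac{q}{4} + \frac{5}{4} = \frac{5}{4} - \frac{q}{4}$)
$B{\left(P \right)} = \frac{\frac{5}{4} - \frac{P}{4}}{P}$
$\left(\left(- \frac{8444}{6338} + \frac{B{\left(-94 \right)}}{10599}\right) + 32750\right) + 498 = \left(\left(- \frac{8444}{6338} + \frac{\frac{1}{4} \frac{1}{-94} \left(5 - -94\right)}{10599}\right) + 32750\right) + 498 = \left(\left(\left(-8444\right) \frac{1}{6338} + \frac{1}{4} \left(- \frac{1}{94}\right) \left(5 + 94\right) \frac{1}{10599}\right) + 32750\right) + 498 = \left(\left(- \frac{4222}{3169} + \frac{1}{4} \left(- \frac{1}{94}\right) 99 \cdot \frac{1}{10599}\right) + 32750\right) + 498 = \left(\left(- \frac{4222}{3169} - \frac{33}{1328408}\right) + 32750\right) + 498 = \left(- \frac{5608643153}{4209724952} + 32750\right) + 498 = \frac{137862883534847}{4209724952} + 498 = \frac{139959326560943}{4209724952}$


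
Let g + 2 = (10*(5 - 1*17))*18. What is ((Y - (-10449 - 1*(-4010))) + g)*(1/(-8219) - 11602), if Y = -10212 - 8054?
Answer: 1333946820771/8219 ≈ 1.6230e+8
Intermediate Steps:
g = -2162 (g = -2 + (10*(5 - 1*17))*18 = -2 + (10*(5 - 17))*18 = -2 + (10*(-12))*18 = -2 - 120*18 = -2 - 2160 = -2162)
Y = -18266
((Y - (-10449 - 1*(-4010))) + g)*(1/(-8219) - 11602) = ((-18266 - (-10449 - 1*(-4010))) - 2162)*(1/(-8219) - 11602) = ((-18266 - (-10449 + 4010)) - 2162)*(-1/8219 - 11602) = ((-18266 - 1*(-6439)) - 2162)*(-95356839/8219) = ((-18266 + 6439) - 2162)*(-95356839/8219) = (-11827 - 2162)*(-95356839/8219) = -13989*(-95356839/8219) = 1333946820771/8219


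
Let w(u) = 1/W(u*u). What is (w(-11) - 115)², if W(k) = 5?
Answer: 329476/25 ≈ 13179.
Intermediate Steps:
w(u) = ⅕ (w(u) = 1/5 = ⅕)
(w(-11) - 115)² = (⅕ - 115)² = (-574/5)² = 329476/25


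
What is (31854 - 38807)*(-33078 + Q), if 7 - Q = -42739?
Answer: -67221604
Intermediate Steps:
Q = 42746 (Q = 7 - 1*(-42739) = 7 + 42739 = 42746)
(31854 - 38807)*(-33078 + Q) = (31854 - 38807)*(-33078 + 42746) = -6953*9668 = -67221604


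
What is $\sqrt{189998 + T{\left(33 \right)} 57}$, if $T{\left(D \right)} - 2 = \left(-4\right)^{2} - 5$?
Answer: $\sqrt{190739} \approx 436.74$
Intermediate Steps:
$T{\left(D \right)} = 13$ ($T{\left(D \right)} = 2 - \left(5 - \left(-4\right)^{2}\right) = 2 + \left(16 - 5\right) = 2 + 11 = 13$)
$\sqrt{189998 + T{\left(33 \right)} 57} = \sqrt{189998 + 13 \cdot 57} = \sqrt{189998 + 741} = \sqrt{190739}$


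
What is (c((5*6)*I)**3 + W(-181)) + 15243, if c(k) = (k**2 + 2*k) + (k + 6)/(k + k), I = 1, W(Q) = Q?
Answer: 110801372377/125 ≈ 8.8641e+8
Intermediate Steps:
c(k) = k**2 + 2*k + (6 + k)/(2*k) (c(k) = (k**2 + 2*k) + (6 + k)/((2*k)) = (k**2 + 2*k) + (6 + k)*(1/(2*k)) = (k**2 + 2*k) + (6 + k)/(2*k) = k**2 + 2*k + (6 + k)/(2*k))
(c((5*6)*I)**3 + W(-181)) + 15243 = ((1/2 + ((5*6)*1)**2 + 2*((5*6)*1) + 3/(((5*6)*1)))**3 - 181) + 15243 = ((1/2 + (30*1)**2 + 2*(30*1) + 3/((30*1)))**3 - 181) + 15243 = ((1/2 + 30**2 + 2*30 + 3/30)**3 - 181) + 15243 = ((1/2 + 900 + 60 + 3*(1/30))**3 - 181) + 15243 = ((1/2 + 900 + 60 + 1/10)**3 - 181) + 15243 = ((4803/5)**3 - 181) + 15243 = (110799489627/125 - 181) + 15243 = 110799467002/125 + 15243 = 110801372377/125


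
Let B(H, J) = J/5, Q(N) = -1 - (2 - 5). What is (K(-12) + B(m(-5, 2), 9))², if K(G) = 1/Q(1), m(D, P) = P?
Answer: 529/100 ≈ 5.2900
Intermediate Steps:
Q(N) = 2 (Q(N) = -1 - 1*(-3) = -1 + 3 = 2)
B(H, J) = J/5 (B(H, J) = J*(⅕) = J/5)
K(G) = ½ (K(G) = 1/2 = ½)
(K(-12) + B(m(-5, 2), 9))² = (½ + (⅕)*9)² = (½ + 9/5)² = (23/10)² = 529/100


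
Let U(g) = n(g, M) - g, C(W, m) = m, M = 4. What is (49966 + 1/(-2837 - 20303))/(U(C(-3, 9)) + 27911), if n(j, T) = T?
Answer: 385404413/215248280 ≈ 1.7905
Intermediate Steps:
U(g) = 4 - g
(49966 + 1/(-2837 - 20303))/(U(C(-3, 9)) + 27911) = (49966 + 1/(-2837 - 20303))/((4 - 1*9) + 27911) = (49966 + 1/(-23140))/((4 - 9) + 27911) = (49966 - 1/23140)/(-5 + 27911) = (1156213239/23140)/27906 = (1156213239/23140)*(1/27906) = 385404413/215248280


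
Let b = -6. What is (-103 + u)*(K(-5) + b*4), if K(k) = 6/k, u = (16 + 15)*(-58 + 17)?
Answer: 173124/5 ≈ 34625.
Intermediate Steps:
u = -1271 (u = 31*(-41) = -1271)
(-103 + u)*(K(-5) + b*4) = (-103 - 1271)*(6/(-5) - 6*4) = -1374*(6*(-⅕) - 24) = -1374*(-6/5 - 24) = -1374*(-126/5) = 173124/5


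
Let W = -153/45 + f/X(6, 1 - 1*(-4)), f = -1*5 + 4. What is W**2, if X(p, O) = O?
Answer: 324/25 ≈ 12.960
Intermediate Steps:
f = -1 (f = -5 + 4 = -1)
W = -18/5 (W = -153/45 - 1/(1 - 1*(-4)) = -153*1/45 - 1/(1 + 4) = -17/5 - 1/5 = -18/5 ≈ -3.6000)
W**2 = (-18/5)**2 = 324/25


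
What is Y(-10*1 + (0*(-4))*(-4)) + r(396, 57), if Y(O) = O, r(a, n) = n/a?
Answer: -1301/132 ≈ -9.8561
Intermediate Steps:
Y(-10*1 + (0*(-4))*(-4)) + r(396, 57) = (-10*1 + (0*(-4))*(-4)) + 57/396 = (-10 + 0*(-4)) + 57*(1/396) = (-10 + 0) + 19/132 = -10 + 19/132 = -1301/132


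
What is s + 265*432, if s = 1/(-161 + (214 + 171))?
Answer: 25643521/224 ≈ 1.1448e+5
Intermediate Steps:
s = 1/224 (s = 1/(-161 + 385) = 1/224 ≈ 0.0044643)
s + 265*432 = 1/224 + 265*432 = 1/224 + 114480 = 25643521/224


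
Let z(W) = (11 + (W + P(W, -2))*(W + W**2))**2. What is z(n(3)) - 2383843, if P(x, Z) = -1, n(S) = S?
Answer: -2382618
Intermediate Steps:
z(W) = (11 + (-1 + W)*(W + W**2))**2 (z(W) = (11 + (W - 1)*(W + W**2))**2 = (11 + (-1 + W)*(W + W**2))**2)
z(n(3)) - 2383843 = (11 + 3**3 - 1*3)**2 - 2383843 = (11 + 27 - 3)**2 - 2383843 = 35**2 - 2383843 = 1225 - 2383843 = -2382618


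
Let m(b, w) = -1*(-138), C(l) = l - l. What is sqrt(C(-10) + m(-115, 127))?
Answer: sqrt(138) ≈ 11.747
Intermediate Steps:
C(l) = 0
m(b, w) = 138
sqrt(C(-10) + m(-115, 127)) = sqrt(0 + 138) = sqrt(138)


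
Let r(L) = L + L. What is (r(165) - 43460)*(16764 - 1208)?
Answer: -670930280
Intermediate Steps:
r(L) = 2*L
(r(165) - 43460)*(16764 - 1208) = (2*165 - 43460)*(16764 - 1208) = (330 - 43460)*15556 = -43130*15556 = -670930280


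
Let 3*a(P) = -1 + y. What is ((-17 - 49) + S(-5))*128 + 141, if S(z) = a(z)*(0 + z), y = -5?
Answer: -7027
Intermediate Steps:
a(P) = -2 (a(P) = (-1 - 5)/3 = (1/3)*(-6) = -2)
S(z) = -2*z (S(z) = -2*(0 + z) = -2*z)
((-17 - 49) + S(-5))*128 + 141 = ((-17 - 49) - 2*(-5))*128 + 141 = (-66 + 10)*128 + 141 = -56*128 + 141 = -7168 + 141 = -7027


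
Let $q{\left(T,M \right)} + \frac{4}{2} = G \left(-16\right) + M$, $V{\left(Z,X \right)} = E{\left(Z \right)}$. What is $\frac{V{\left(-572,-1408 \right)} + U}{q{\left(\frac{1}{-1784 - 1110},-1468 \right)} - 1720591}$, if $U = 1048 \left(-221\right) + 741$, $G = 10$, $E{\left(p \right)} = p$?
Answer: $\frac{231439}{1722221} \approx 0.13438$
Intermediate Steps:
$V{\left(Z,X \right)} = Z$
$q{\left(T,M \right)} = -162 + M$ ($q{\left(T,M \right)} = -2 + \left(10 \left(-16\right) + M\right) = -2 + \left(-160 + M\right) = -162 + M$)
$U = -230867$ ($U = -231608 + 741 = -230867$)
$\frac{V{\left(-572,-1408 \right)} + U}{q{\left(\frac{1}{-1784 - 1110},-1468 \right)} - 1720591} = \frac{-572 - 230867}{\left(-162 - 1468\right) - 1720591} = - \frac{231439}{-1630 - 1720591} = - \frac{231439}{-1722221} = \left(-231439\right) \left(- \frac{1}{1722221}\right) = \frac{231439}{1722221}$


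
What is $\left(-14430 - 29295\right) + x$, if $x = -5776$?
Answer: $-49501$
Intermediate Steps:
$\left(-14430 - 29295\right) + x = \left(-14430 - 29295\right) - 5776 = -43725 - 5776 = -49501$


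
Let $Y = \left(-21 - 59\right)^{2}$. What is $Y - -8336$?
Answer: $14736$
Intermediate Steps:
$Y = 6400$ ($Y = \left(-80\right)^{2} = 6400$)
$Y - -8336 = 6400 - -8336 = 6400 + 8336 = 14736$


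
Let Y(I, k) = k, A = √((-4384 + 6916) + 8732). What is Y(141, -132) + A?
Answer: -132 + 32*√11 ≈ -25.868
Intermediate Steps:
A = 32*√11 (A = √(2532 + 8732) = √11264 = 32*√11 ≈ 106.13)
Y(141, -132) + A = -132 + 32*√11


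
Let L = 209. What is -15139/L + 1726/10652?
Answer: -80449947/1113134 ≈ -72.273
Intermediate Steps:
-15139/L + 1726/10652 = -15139/209 + 1726/10652 = -15139*1/209 + 1726*(1/10652) = -15139/209 + 863/5326 = -80449947/1113134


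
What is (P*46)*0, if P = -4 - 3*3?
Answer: 0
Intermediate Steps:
P = -13 (P = -4 - 9 = -13)
(P*46)*0 = -13*46*0 = -598*0 = 0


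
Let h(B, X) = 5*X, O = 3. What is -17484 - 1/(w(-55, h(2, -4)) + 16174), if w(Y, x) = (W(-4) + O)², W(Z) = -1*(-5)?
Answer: -283905193/16238 ≈ -17484.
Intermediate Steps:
W(Z) = 5
w(Y, x) = 64 (w(Y, x) = (5 + 3)² = 8² = 64)
-17484 - 1/(w(-55, h(2, -4)) + 16174) = -17484 - 1/(64 + 16174) = -17484 - 1/16238 = -283905193/16238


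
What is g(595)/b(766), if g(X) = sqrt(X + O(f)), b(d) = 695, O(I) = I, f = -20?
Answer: sqrt(23)/139 ≈ 0.034502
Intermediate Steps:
g(X) = sqrt(-20 + X) (g(X) = sqrt(X - 20) = sqrt(-20 + X))
g(595)/b(766) = sqrt(-20 + 595)/695 = sqrt(575)*(1/695) = (5*sqrt(23))*(1/695) = sqrt(23)/139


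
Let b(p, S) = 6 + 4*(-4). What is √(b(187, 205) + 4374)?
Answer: 2*√1091 ≈ 66.061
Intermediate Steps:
b(p, S) = -10 (b(p, S) = 6 - 16 = -10)
√(b(187, 205) + 4374) = √(-10 + 4374) = √4364 = 2*√1091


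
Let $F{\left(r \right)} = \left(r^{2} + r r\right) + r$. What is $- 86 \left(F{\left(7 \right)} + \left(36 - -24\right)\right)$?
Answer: $-14190$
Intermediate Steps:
$F{\left(r \right)} = r + 2 r^{2}$ ($F{\left(r \right)} = \left(r^{2} + r^{2}\right) + r = 2 r^{2} + r = r + 2 r^{2}$)
$- 86 \left(F{\left(7 \right)} + \left(36 - -24\right)\right) = - 86 \left(7 \left(1 + 2 \cdot 7\right) + \left(36 - -24\right)\right) = - 86 \left(7 \left(1 + 14\right) + \left(36 + 24\right)\right) = - 86 \left(7 \cdot 15 + 60\right) = - 86 \left(105 + 60\right) = \left(-86\right) 165 = -14190$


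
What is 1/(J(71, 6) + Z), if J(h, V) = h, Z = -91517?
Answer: -1/91446 ≈ -1.0935e-5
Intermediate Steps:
1/(J(71, 6) + Z) = 1/(71 - 91517) = 1/(-91446) = -1/91446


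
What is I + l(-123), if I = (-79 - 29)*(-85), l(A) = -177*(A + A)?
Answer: 52722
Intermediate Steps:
l(A) = -354*A
I = 9180 (I = -108*(-85) = 9180)
I + l(-123) = 9180 - 354*(-123) = 9180 + 43542 = 52722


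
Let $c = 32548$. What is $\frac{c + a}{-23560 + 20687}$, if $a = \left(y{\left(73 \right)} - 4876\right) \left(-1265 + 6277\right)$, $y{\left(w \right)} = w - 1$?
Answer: $\frac{24045100}{2873} \approx 8369.3$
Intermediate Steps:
$y{\left(w \right)} = -1 + w$ ($y{\left(w \right)} = w - 1 = -1 + w$)
$a = -24077648$ ($a = \left(\left(-1 + 73\right) - 4876\right) \left(-1265 + 6277\right) = \left(72 - 4876\right) 5012 = \left(-4804\right) 5012 = -24077648$)
$\frac{c + a}{-23560 + 20687} = \frac{32548 - 24077648}{-23560 + 20687} = - \frac{24045100}{-2873} = \left(-24045100\right) \left(- \frac{1}{2873}\right) = \frac{24045100}{2873}$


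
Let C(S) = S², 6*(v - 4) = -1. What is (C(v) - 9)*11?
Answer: 2255/36 ≈ 62.639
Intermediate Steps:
v = 23/6 (v = 4 + (⅙)*(-1) = 4 - ⅙ = 23/6 ≈ 3.8333)
(C(v) - 9)*11 = ((23/6)² - 9)*11 = (529/36 - 9)*11 = (205/36)*11 = 2255/36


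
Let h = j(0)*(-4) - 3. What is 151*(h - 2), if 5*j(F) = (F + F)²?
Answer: -755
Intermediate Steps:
j(F) = 4*F²/5 (j(F) = (F + F)²/5 = (2*F)²/5 = (4*F²)/5 = 4*F²/5)
h = -3 (h = ((⅘)*0²)*(-4) - 3 = ((⅘)*0)*(-4) - 3 = 0*(-4) - 3 = 0 - 3 = -3)
151*(h - 2) = 151*(-3 - 2) = 151*(-5) = -755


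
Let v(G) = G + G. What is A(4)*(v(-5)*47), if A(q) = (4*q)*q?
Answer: -30080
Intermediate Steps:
v(G) = 2*G
A(q) = 4*q²
A(4)*(v(-5)*47) = (4*4²)*((2*(-5))*47) = (4*16)*(-10*47) = 64*(-470) = -30080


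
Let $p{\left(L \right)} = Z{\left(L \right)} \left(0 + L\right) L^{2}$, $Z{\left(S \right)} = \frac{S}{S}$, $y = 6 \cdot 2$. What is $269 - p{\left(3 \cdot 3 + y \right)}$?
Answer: $-8992$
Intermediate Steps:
$y = 12$
$Z{\left(S \right)} = 1$
$p{\left(L \right)} = L^{3}$ ($p{\left(L \right)} = 1 \left(0 + L\right) L^{2} = 1 L L^{2} = L L^{2} = L^{3}$)
$269 - p{\left(3 \cdot 3 + y \right)} = 269 - \left(3 \cdot 3 + 12\right)^{3} = 269 - \left(9 + 12\right)^{3} = 269 - 21^{3} = 269 - 9261 = -8992$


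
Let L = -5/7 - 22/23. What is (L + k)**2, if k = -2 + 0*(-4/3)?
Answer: 349281/25921 ≈ 13.475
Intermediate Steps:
L = -269/161 (L = -5*1/7 - 22*1/23 = -5/7 - 22/23 = -269/161 ≈ -1.6708)
k = -2 (k = -2 + 0*(-4*1/3) = -2 + 0*(-4/3) = -2 + 0 = -2)
(L + k)**2 = (-269/161 - 2)**2 = (-591/161)**2 = 349281/25921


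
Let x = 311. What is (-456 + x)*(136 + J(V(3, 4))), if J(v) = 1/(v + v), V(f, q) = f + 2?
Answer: -39469/2 ≈ -19735.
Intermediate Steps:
V(f, q) = 2 + f
J(v) = 1/(2*v)
(-456 + x)*(136 + J(V(3, 4))) = (-456 + 311)*(136 + 1/(2*(2 + 3))) = -145*(136 + (½)/5) = -145*(136 + (½)*(⅕)) = -145*(136 + ⅒) = -145*1361/10 = -39469/2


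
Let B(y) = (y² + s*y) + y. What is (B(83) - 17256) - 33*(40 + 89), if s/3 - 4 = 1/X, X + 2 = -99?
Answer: -1368294/101 ≈ -13547.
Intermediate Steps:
X = -101 (X = -2 - 99 = -101)
s = 1209/101 (s = 12 + 3/(-101) = 12 + 3*(-1/101) = 12 - 3/101 = 1209/101 ≈ 11.970)
B(y) = y² + 1310*y/101 (B(y) = (y² + 1209*y/101) + y = y² + 1310*y/101)
(B(83) - 17256) - 33*(40 + 89) = ((1/101)*83*(1310 + 101*83) - 17256) - 33*(40 + 89) = ((1/101)*83*(1310 + 8383) - 17256) - 33*129 = ((1/101)*83*9693 - 17256) - 4257 = (804519/101 - 17256) - 4257 = -938337/101 - 4257 = -1368294/101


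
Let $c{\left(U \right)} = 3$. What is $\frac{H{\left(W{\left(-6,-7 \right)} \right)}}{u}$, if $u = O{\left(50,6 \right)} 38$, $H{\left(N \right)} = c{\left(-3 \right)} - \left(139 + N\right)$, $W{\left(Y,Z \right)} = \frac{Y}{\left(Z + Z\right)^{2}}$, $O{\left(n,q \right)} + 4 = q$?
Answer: $- \frac{13325}{7448} \approx -1.7891$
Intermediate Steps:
$O{\left(n,q \right)} = -4 + q$
$W{\left(Y,Z \right)} = \frac{Y}{4 Z^{2}}$ ($W{\left(Y,Z \right)} = \frac{Y}{\left(2 Z\right)^{2}} = \frac{Y}{4 Z^{2}}$)
$H{\left(N \right)} = -136 - N$ ($H{\left(N \right)} = 3 - \left(139 + N\right) = -136 - N$)
$u = 76$ ($u = \left(-4 + 6\right) 38 = 2 \cdot 38 = 76$)
$\frac{H{\left(W{\left(-6,-7 \right)} \right)}}{u} = \frac{-136 - \frac{1}{4} \left(-6\right) \frac{1}{49}}{76} = \left(-136 - \frac{1}{4} \left(-6\right) \frac{1}{49}\right) \frac{1}{76} = \left(-136 - - \frac{3}{98}\right) \frac{1}{76} = \left(-136 + \frac{3}{98}\right) \frac{1}{76} = \left(- \frac{13325}{98}\right) \frac{1}{76} = - \frac{13325}{7448}$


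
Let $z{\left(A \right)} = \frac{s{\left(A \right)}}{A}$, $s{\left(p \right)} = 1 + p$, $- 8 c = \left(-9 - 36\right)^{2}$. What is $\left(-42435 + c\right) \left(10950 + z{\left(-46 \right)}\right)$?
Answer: $- \frac{172031436225}{368} \approx -4.6748 \cdot 10^{8}$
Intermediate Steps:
$c = - \frac{2025}{8}$ ($c = - \frac{\left(-9 - 36\right)^{2}}{8} = - \frac{\left(-45\right)^{2}}{8} = \left(- \frac{1}{8}\right) 2025 = - \frac{2025}{8} \approx -253.13$)
$z{\left(A \right)} = \frac{1 + A}{A}$
$\left(-42435 + c\right) \left(10950 + z{\left(-46 \right)}\right) = \left(-42435 - \frac{2025}{8}\right) \left(10950 + \frac{1 - 46}{-46}\right) = - \frac{341505 \left(10950 - - \frac{45}{46}\right)}{8} = - \frac{341505 \left(10950 + \frac{45}{46}\right)}{8} = \left(- \frac{341505}{8}\right) \frac{503745}{46} = - \frac{172031436225}{368}$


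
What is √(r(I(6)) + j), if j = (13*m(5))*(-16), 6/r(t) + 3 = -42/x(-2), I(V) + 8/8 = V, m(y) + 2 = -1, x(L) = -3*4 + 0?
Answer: 2*√159 ≈ 25.219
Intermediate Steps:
x(L) = -12 (x(L) = -12 + 0 = -12)
m(y) = -3 (m(y) = -2 - 1 = -3)
I(V) = -1 + V
r(t) = 12 (r(t) = 6/(-3 - 42/(-12)) = 6/(-3 - 42*(-1/12)) = 6/(-3 + 7/2) = 6/(½) = 6*2 = 12)
j = 624 (j = (13*(-3))*(-16) = -39*(-16) = 624)
√(r(I(6)) + j) = √(12 + 624) = √636 = 2*√159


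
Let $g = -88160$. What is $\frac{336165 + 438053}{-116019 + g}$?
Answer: $- \frac{774218}{204179} \approx -3.7919$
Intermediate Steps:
$\frac{336165 + 438053}{-116019 + g} = \frac{336165 + 438053}{-116019 - 88160} = \frac{774218}{-204179} = 774218 \left(- \frac{1}{204179}\right) = - \frac{774218}{204179}$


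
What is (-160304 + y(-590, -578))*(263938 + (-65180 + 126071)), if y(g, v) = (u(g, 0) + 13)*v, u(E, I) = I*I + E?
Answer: 56261032458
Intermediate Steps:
u(E, I) = E + I² (u(E, I) = I² + E = E + I²)
y(g, v) = v*(13 + g) (y(g, v) = ((g + 0²) + 13)*v = ((g + 0) + 13)*v = (g + 13)*v = (13 + g)*v = v*(13 + g))
(-160304 + y(-590, -578))*(263938 + (-65180 + 126071)) = (-160304 - 578*(13 - 590))*(263938 + (-65180 + 126071)) = (-160304 - 578*(-577))*(263938 + 60891) = (-160304 + 333506)*324829 = 173202*324829 = 56261032458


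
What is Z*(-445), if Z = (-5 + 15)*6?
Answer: -26700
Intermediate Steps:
Z = 60 (Z = 10*6 = 60)
Z*(-445) = 60*(-445) = -26700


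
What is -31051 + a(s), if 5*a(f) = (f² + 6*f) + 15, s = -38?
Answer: -154024/5 ≈ -30805.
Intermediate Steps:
a(f) = 3 + f²/5 + 6*f/5 (a(f) = ((f² + 6*f) + 15)/5 = (15 + f² + 6*f)/5 = 3 + f²/5 + 6*f/5)
-31051 + a(s) = -31051 + (3 + (⅕)*(-38)² + (6/5)*(-38)) = -31051 + (3 + (⅕)*1444 - 228/5) = -31051 + (3 + 1444/5 - 228/5) = -31051 + 1231/5 = -154024/5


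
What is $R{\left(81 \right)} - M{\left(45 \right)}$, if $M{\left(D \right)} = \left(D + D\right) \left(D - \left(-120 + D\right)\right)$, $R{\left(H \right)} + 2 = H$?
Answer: $-10721$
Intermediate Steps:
$R{\left(H \right)} = -2 + H$
$M{\left(D \right)} = 240 D$ ($M{\left(D \right)} = 2 D 120 = 240 D$)
$R{\left(81 \right)} - M{\left(45 \right)} = \left(-2 + 81\right) - 240 \cdot 45 = 79 - 10800 = -10721$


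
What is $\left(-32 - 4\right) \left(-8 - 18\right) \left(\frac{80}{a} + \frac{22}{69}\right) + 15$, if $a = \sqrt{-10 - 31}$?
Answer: $\frac{7209}{23} - \frac{74880 i \sqrt{41}}{41} \approx 313.43 - 11694.0 i$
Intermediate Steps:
$a = i \sqrt{41}$ ($a = \sqrt{-41} = i \sqrt{41} \approx 6.4031 i$)
$\left(-32 - 4\right) \left(-8 - 18\right) \left(\frac{80}{a} + \frac{22}{69}\right) + 15 = \left(-32 - 4\right) \left(-8 - 18\right) \left(\frac{80}{i \sqrt{41}} + \frac{22}{69}\right) + 15 = \left(-36\right) \left(-26\right) \left(80 \left(- \frac{i \sqrt{41}}{41}\right) + 22 \cdot \frac{1}{69}\right) + 15 = 936 \left(- \frac{80 i \sqrt{41}}{41} + \frac{22}{69}\right) + 15 = 936 \left(\frac{22}{69} - \frac{80 i \sqrt{41}}{41}\right) + 15 = \left(\frac{6864}{23} - \frac{74880 i \sqrt{41}}{41}\right) + 15 = \frac{7209}{23} - \frac{74880 i \sqrt{41}}{41}$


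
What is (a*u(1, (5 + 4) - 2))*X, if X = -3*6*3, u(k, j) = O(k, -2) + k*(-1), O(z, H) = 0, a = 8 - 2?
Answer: 324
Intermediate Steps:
a = 6
u(k, j) = -k (u(k, j) = 0 + k*(-1) = 0 - k = -k)
X = -54 (X = -18*3 = -54)
(a*u(1, (5 + 4) - 2))*X = (6*(-1*1))*(-54) = (6*(-1))*(-54) = -6*(-54) = 324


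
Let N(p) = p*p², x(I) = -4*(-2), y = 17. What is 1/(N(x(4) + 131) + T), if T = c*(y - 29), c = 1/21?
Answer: 7/18799329 ≈ 3.7235e-7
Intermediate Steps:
x(I) = 8
c = 1/21 ≈ 0.047619
N(p) = p³
T = -4/7 (T = (17 - 29)/21 = (1/21)*(-12) = -4/7 ≈ -0.57143)
1/(N(x(4) + 131) + T) = 1/((8 + 131)³ - 4/7) = 1/(139³ - 4/7) = 1/(2685619 - 4/7) = 1/(18799329/7) = 7/18799329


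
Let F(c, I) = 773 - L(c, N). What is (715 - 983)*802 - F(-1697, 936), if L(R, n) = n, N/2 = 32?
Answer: -215645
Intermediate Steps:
N = 64 (N = 2*32 = 64)
F(c, I) = 709 (F(c, I) = 773 - 1*64 = 773 - 64 = 709)
(715 - 983)*802 - F(-1697, 936) = (715 - 983)*802 - 1*709 = -268*802 - 709 = -214936 - 709 = -215645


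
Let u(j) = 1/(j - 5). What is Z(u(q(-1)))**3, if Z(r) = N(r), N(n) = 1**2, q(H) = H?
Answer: 1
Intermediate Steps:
u(j) = 1/(-5 + j)
N(n) = 1
Z(r) = 1
Z(u(q(-1)))**3 = 1**3 = 1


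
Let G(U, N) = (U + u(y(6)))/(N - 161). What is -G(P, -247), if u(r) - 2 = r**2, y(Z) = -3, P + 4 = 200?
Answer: 69/136 ≈ 0.50735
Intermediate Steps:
P = 196 (P = -4 + 200 = 196)
u(r) = 2 + r**2
G(U, N) = (11 + U)/(-161 + N) (G(U, N) = (U + (2 + (-3)**2))/(N - 161) = (U + (2 + 9))/(-161 + N) = (U + 11)/(-161 + N) = (11 + U)/(-161 + N))
-G(P, -247) = -(11 + 196)/(-161 - 247) = -207/(-408) = -(-1)*207/408 = -1*(-69/136) = 69/136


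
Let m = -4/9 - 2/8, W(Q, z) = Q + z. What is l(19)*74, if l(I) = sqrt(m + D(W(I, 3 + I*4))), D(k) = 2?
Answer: 37*sqrt(47)/3 ≈ 84.553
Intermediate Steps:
m = -25/36 (m = -4*1/9 - 2*1/8 = -4/9 - 1/4 = -25/36 ≈ -0.69444)
l(I) = sqrt(47)/6 (l(I) = sqrt(-25/36 + 2) = sqrt(47/36) = sqrt(47)/6)
l(19)*74 = (sqrt(47)/6)*74 = 37*sqrt(47)/3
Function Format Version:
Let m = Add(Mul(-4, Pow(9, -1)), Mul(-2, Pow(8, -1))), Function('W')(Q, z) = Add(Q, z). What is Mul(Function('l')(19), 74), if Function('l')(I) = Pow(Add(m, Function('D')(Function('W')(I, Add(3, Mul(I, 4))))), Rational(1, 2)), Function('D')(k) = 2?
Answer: Mul(Rational(37, 3), Pow(47, Rational(1, 2))) ≈ 84.553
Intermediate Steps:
m = Rational(-25, 36) (m = Add(Mul(-4, Rational(1, 9)), Mul(-2, Rational(1, 8))) = Add(Rational(-4, 9), Rational(-1, 4)) = Rational(-25, 36) ≈ -0.69444)
Function('l')(I) = Mul(Rational(1, 6), Pow(47, Rational(1, 2))) (Function('l')(I) = Pow(Add(Rational(-25, 36), 2), Rational(1, 2)) = Pow(Rational(47, 36), Rational(1, 2)) = Mul(Rational(1, 6), Pow(47, Rational(1, 2))))
Mul(Function('l')(19), 74) = Mul(Mul(Rational(1, 6), Pow(47, Rational(1, 2))), 74) = Mul(Rational(37, 3), Pow(47, Rational(1, 2)))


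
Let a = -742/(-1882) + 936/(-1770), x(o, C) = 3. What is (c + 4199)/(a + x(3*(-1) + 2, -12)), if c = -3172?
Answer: 285090065/795434 ≈ 358.41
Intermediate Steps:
a = -37351/277595 (a = -742*(-1/1882) + 936*(-1/1770) = 371/941 - 156/295 = -37351/277595 ≈ -0.13455)
(c + 4199)/(a + x(3*(-1) + 2, -12)) = (-3172 + 4199)/(-37351/277595 + 3) = 1027/(795434/277595) = 1027*(277595/795434) = 285090065/795434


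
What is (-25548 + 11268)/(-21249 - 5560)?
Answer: 840/1577 ≈ 0.53266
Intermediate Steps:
(-25548 + 11268)/(-21249 - 5560) = -14280/(-26809) = -14280*(-1/26809) = 840/1577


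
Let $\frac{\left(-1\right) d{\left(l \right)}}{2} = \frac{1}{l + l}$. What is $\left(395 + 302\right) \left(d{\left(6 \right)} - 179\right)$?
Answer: $- \frac{749275}{6} \approx -1.2488 \cdot 10^{5}$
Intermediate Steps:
$d{\left(l \right)} = - \frac{1}{l}$ ($d{\left(l \right)} = - \frac{2}{l + l} = - \frac{2}{2 l} = - 2 \frac{1}{2 l} = - \frac{1}{l}$)
$\left(395 + 302\right) \left(d{\left(6 \right)} - 179\right) = \left(395 + 302\right) \left(- \frac{1}{6} - 179\right) = 697 \left(\left(-1\right) \frac{1}{6} - 179\right) = 697 \left(- \frac{1}{6} - 179\right) = 697 \left(- \frac{1075}{6}\right) = - \frac{749275}{6}$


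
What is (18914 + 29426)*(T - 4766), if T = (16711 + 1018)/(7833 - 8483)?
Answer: -15060950586/65 ≈ -2.3171e+8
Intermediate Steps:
T = -17729/650 (T = 17729/(-650) = 17729*(-1/650) = -17729/650 ≈ -27.275)
(18914 + 29426)*(T - 4766) = (18914 + 29426)*(-17729/650 - 4766) = 48340*(-3115629/650) = -15060950586/65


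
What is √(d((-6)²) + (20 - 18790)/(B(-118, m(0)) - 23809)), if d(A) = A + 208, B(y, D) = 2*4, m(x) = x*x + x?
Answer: √138669719414/23801 ≈ 15.646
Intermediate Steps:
m(x) = x + x² (m(x) = x² + x = x + x²)
B(y, D) = 8
d(A) = 208 + A
√(d((-6)²) + (20 - 18790)/(B(-118, m(0)) - 23809)) = √((208 + (-6)²) + (20 - 18790)/(8 - 23809)) = √((208 + 36) - 18770/(-23801)) = √(244 - 18770*(-1/23801)) = √(244 + 18770/23801) = √(5826214/23801) = √138669719414/23801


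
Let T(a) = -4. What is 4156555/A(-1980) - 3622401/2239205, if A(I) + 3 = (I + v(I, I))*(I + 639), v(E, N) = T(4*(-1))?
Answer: -25397510782/458268977685 ≈ -0.055421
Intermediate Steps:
v(E, N) = -4
A(I) = -3 + (-4 + I)*(639 + I) (A(I) = -3 + (I - 4)*(I + 639) = -3 + (-4 + I)*(639 + I))
4156555/A(-1980) - 3622401/2239205 = 4156555/(-2559 + (-1980)² + 635*(-1980)) - 3622401/2239205 = 4156555/(-2559 + 3920400 - 1257300) - 3622401*1/2239205 = 4156555/2660541 - 3622401/2239205 = 4156555*(1/2660541) - 3622401/2239205 = 319735/204657 - 3622401/2239205 = -25397510782/458268977685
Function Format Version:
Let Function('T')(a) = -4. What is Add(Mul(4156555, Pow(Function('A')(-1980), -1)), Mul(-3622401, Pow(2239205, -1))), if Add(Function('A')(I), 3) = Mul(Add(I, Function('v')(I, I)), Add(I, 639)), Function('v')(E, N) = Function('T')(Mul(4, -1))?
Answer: Rational(-25397510782, 458268977685) ≈ -0.055421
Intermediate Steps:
Function('v')(E, N) = -4
Function('A')(I) = Add(-3, Mul(Add(-4, I), Add(639, I))) (Function('A')(I) = Add(-3, Mul(Add(I, -4), Add(I, 639))) = Add(-3, Mul(Add(-4, I), Add(639, I))))
Add(Mul(4156555, Pow(Function('A')(-1980), -1)), Mul(-3622401, Pow(2239205, -1))) = Add(Mul(4156555, Pow(Add(-2559, Pow(-1980, 2), Mul(635, -1980)), -1)), Mul(-3622401, Pow(2239205, -1))) = Add(Mul(4156555, Pow(Add(-2559, 3920400, -1257300), -1)), Mul(-3622401, Rational(1, 2239205))) = Add(Mul(4156555, Pow(2660541, -1)), Rational(-3622401, 2239205)) = Add(Mul(4156555, Rational(1, 2660541)), Rational(-3622401, 2239205)) = Add(Rational(319735, 204657), Rational(-3622401, 2239205)) = Rational(-25397510782, 458268977685)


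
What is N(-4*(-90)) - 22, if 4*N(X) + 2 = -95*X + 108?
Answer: -17091/2 ≈ -8545.5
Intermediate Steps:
N(X) = 53/2 - 95*X/4 (N(X) = -1/2 + (-95*X + 108)/4 = -1/2 + (108 - 95*X)/4 = -1/2 + (27 - 95*X/4) = 53/2 - 95*X/4)
N(-4*(-90)) - 22 = (53/2 - (-95)*(-90)) - 22 = (53/2 - 95/4*360) - 22 = (53/2 - 8550) - 22 = -17047/2 - 22 = -17091/2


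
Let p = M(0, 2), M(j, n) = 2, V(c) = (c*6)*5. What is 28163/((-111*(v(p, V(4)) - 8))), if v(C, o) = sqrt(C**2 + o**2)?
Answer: -56326/397935 - 28163*sqrt(3601)/795870 ≈ -2.2650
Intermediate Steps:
V(c) = 30*c (V(c) = (6*c)*5 = 30*c)
p = 2
28163/((-111*(v(p, V(4)) - 8))) = 28163/((-111*(sqrt(2**2 + (30*4)**2) - 8))) = 28163/((-111*(sqrt(4 + 120**2) - 8))) = 28163/((-111*(sqrt(4 + 14400) - 8))) = 28163/((-111*(sqrt(14404) - 8))) = 28163/((-111*(2*sqrt(3601) - 8))) = 28163/((-111*(-8 + 2*sqrt(3601)))) = 28163/(888 - 222*sqrt(3601))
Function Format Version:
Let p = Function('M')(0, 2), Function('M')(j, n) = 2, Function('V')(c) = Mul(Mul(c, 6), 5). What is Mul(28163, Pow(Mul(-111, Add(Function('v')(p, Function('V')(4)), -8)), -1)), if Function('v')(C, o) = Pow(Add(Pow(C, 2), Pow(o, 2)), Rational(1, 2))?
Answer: Add(Rational(-56326, 397935), Mul(Rational(-28163, 795870), Pow(3601, Rational(1, 2)))) ≈ -2.2650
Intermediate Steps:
Function('V')(c) = Mul(30, c) (Function('V')(c) = Mul(Mul(6, c), 5) = Mul(30, c))
p = 2
Mul(28163, Pow(Mul(-111, Add(Function('v')(p, Function('V')(4)), -8)), -1)) = Mul(28163, Pow(Mul(-111, Add(Pow(Add(Pow(2, 2), Pow(Mul(30, 4), 2)), Rational(1, 2)), -8)), -1)) = Mul(28163, Pow(Mul(-111, Add(Pow(Add(4, Pow(120, 2)), Rational(1, 2)), -8)), -1)) = Mul(28163, Pow(Mul(-111, Add(Pow(Add(4, 14400), Rational(1, 2)), -8)), -1)) = Mul(28163, Pow(Mul(-111, Add(Pow(14404, Rational(1, 2)), -8)), -1)) = Mul(28163, Pow(Mul(-111, Add(Mul(2, Pow(3601, Rational(1, 2))), -8)), -1)) = Mul(28163, Pow(Mul(-111, Add(-8, Mul(2, Pow(3601, Rational(1, 2))))), -1)) = Mul(28163, Pow(Add(888, Mul(-222, Pow(3601, Rational(1, 2)))), -1))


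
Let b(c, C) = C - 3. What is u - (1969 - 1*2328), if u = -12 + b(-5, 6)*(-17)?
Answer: 296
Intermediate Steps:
b(c, C) = -3 + C
u = -63 (u = -12 + (-3 + 6)*(-17) = -12 + 3*(-17) = -12 - 51 = -63)
u - (1969 - 1*2328) = -63 - (1969 - 1*2328) = -63 - (1969 - 2328) = -63 - 1*(-359) = -63 + 359 = 296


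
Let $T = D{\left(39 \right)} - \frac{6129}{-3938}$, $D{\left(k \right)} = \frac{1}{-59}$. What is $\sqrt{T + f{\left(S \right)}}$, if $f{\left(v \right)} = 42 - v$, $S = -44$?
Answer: $\frac{\sqrt{4725623687070}}{232342} \approx 9.3562$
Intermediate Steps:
$D{\left(k \right)} = - \frac{1}{59}$
$T = \frac{357673}{232342}$ ($T = - \frac{1}{59} - \frac{6129}{-3938} = - \frac{1}{59} - - \frac{6129}{3938} = - \frac{1}{59} + \frac{6129}{3938} = \frac{357673}{232342} \approx 1.5394$)
$\sqrt{T + f{\left(S \right)}} = \sqrt{\frac{357673}{232342} + \left(42 - -44\right)} = \sqrt{\frac{357673}{232342} + \left(42 + 44\right)} = \sqrt{\frac{357673}{232342} + 86} = \sqrt{\frac{20339085}{232342}} = \frac{\sqrt{4725623687070}}{232342}$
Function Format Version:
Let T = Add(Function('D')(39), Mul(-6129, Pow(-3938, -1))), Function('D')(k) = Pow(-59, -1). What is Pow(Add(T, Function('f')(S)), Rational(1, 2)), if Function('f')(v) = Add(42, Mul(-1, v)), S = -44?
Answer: Mul(Rational(1, 232342), Pow(4725623687070, Rational(1, 2))) ≈ 9.3562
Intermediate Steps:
Function('D')(k) = Rational(-1, 59)
T = Rational(357673, 232342) (T = Add(Rational(-1, 59), Mul(-6129, Pow(-3938, -1))) = Add(Rational(-1, 59), Mul(-6129, Rational(-1, 3938))) = Add(Rational(-1, 59), Rational(6129, 3938)) = Rational(357673, 232342) ≈ 1.5394)
Pow(Add(T, Function('f')(S)), Rational(1, 2)) = Pow(Add(Rational(357673, 232342), Add(42, Mul(-1, -44))), Rational(1, 2)) = Pow(Add(Rational(357673, 232342), Add(42, 44)), Rational(1, 2)) = Pow(Add(Rational(357673, 232342), 86), Rational(1, 2)) = Pow(Rational(20339085, 232342), Rational(1, 2)) = Mul(Rational(1, 232342), Pow(4725623687070, Rational(1, 2)))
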